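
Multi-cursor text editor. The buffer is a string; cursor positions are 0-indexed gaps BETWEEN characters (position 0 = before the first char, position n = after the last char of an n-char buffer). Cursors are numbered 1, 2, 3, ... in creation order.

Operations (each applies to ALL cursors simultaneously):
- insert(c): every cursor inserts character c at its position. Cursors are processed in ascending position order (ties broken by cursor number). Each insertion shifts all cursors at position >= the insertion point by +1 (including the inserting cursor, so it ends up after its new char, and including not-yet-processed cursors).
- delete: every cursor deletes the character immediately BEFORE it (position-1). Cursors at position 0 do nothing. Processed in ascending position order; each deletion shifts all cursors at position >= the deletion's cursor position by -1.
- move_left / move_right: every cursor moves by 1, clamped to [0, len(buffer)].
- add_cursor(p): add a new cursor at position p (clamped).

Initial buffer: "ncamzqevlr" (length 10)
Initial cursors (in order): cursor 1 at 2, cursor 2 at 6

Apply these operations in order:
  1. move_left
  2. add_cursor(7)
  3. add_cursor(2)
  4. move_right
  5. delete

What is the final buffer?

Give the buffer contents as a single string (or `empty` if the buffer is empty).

After op 1 (move_left): buffer="ncamzqevlr" (len 10), cursors c1@1 c2@5, authorship ..........
After op 2 (add_cursor(7)): buffer="ncamzqevlr" (len 10), cursors c1@1 c2@5 c3@7, authorship ..........
After op 3 (add_cursor(2)): buffer="ncamzqevlr" (len 10), cursors c1@1 c4@2 c2@5 c3@7, authorship ..........
After op 4 (move_right): buffer="ncamzqevlr" (len 10), cursors c1@2 c4@3 c2@6 c3@8, authorship ..........
After op 5 (delete): buffer="nmzelr" (len 6), cursors c1@1 c4@1 c2@3 c3@4, authorship ......

Answer: nmzelr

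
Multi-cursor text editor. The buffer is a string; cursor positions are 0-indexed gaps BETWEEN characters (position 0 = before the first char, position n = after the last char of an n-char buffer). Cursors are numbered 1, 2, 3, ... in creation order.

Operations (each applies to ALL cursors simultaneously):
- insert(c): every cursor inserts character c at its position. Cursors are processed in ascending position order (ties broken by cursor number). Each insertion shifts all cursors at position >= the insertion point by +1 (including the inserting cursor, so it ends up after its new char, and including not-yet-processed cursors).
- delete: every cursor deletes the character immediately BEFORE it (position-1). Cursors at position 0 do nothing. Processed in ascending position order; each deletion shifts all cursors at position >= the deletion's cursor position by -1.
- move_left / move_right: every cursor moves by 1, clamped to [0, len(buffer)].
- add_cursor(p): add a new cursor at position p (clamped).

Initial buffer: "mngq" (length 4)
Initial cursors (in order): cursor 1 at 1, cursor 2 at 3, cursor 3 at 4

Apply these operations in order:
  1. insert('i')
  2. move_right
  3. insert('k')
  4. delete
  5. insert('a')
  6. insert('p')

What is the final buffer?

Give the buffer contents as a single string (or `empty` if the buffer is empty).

Answer: minapgiqapiap

Derivation:
After op 1 (insert('i')): buffer="mingiqi" (len 7), cursors c1@2 c2@5 c3@7, authorship .1..2.3
After op 2 (move_right): buffer="mingiqi" (len 7), cursors c1@3 c2@6 c3@7, authorship .1..2.3
After op 3 (insert('k')): buffer="minkgiqkik" (len 10), cursors c1@4 c2@8 c3@10, authorship .1.1.2.233
After op 4 (delete): buffer="mingiqi" (len 7), cursors c1@3 c2@6 c3@7, authorship .1..2.3
After op 5 (insert('a')): buffer="minagiqaia" (len 10), cursors c1@4 c2@8 c3@10, authorship .1.1.2.233
After op 6 (insert('p')): buffer="minapgiqapiap" (len 13), cursors c1@5 c2@10 c3@13, authorship .1.11.2.22333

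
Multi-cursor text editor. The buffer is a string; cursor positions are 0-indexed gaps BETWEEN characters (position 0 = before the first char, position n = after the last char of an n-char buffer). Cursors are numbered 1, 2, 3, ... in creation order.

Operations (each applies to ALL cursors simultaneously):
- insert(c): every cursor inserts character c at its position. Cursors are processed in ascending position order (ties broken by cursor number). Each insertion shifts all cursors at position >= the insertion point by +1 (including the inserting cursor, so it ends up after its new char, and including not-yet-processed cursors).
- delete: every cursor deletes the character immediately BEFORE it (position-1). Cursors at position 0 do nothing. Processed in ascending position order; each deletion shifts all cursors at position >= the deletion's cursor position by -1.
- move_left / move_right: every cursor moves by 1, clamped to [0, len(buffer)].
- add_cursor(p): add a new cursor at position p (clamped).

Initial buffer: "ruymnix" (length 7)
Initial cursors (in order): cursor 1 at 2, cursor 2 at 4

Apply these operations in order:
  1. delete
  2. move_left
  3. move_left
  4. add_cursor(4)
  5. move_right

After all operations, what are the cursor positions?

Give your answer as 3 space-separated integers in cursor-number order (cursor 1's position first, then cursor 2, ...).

Answer: 1 1 5

Derivation:
After op 1 (delete): buffer="rynix" (len 5), cursors c1@1 c2@2, authorship .....
After op 2 (move_left): buffer="rynix" (len 5), cursors c1@0 c2@1, authorship .....
After op 3 (move_left): buffer="rynix" (len 5), cursors c1@0 c2@0, authorship .....
After op 4 (add_cursor(4)): buffer="rynix" (len 5), cursors c1@0 c2@0 c3@4, authorship .....
After op 5 (move_right): buffer="rynix" (len 5), cursors c1@1 c2@1 c3@5, authorship .....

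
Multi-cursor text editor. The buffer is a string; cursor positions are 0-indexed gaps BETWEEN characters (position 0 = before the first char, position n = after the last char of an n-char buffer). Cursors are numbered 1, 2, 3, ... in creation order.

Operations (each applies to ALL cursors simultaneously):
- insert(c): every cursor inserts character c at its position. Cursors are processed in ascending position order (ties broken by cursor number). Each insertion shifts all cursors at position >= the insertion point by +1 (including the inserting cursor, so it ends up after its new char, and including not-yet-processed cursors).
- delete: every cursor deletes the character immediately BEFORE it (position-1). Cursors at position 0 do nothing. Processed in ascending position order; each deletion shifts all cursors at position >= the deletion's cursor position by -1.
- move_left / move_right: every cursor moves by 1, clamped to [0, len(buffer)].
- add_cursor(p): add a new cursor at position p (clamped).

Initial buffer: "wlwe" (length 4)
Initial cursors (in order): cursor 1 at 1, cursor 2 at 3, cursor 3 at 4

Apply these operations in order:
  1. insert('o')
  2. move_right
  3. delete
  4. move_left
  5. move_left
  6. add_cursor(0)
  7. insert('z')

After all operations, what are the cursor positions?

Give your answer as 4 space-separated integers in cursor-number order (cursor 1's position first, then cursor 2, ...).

Answer: 2 6 6 2

Derivation:
After op 1 (insert('o')): buffer="wolwoeo" (len 7), cursors c1@2 c2@5 c3@7, authorship .1..2.3
After op 2 (move_right): buffer="wolwoeo" (len 7), cursors c1@3 c2@6 c3@7, authorship .1..2.3
After op 3 (delete): buffer="wowo" (len 4), cursors c1@2 c2@4 c3@4, authorship .1.2
After op 4 (move_left): buffer="wowo" (len 4), cursors c1@1 c2@3 c3@3, authorship .1.2
After op 5 (move_left): buffer="wowo" (len 4), cursors c1@0 c2@2 c3@2, authorship .1.2
After op 6 (add_cursor(0)): buffer="wowo" (len 4), cursors c1@0 c4@0 c2@2 c3@2, authorship .1.2
After op 7 (insert('z')): buffer="zzwozzwo" (len 8), cursors c1@2 c4@2 c2@6 c3@6, authorship 14.123.2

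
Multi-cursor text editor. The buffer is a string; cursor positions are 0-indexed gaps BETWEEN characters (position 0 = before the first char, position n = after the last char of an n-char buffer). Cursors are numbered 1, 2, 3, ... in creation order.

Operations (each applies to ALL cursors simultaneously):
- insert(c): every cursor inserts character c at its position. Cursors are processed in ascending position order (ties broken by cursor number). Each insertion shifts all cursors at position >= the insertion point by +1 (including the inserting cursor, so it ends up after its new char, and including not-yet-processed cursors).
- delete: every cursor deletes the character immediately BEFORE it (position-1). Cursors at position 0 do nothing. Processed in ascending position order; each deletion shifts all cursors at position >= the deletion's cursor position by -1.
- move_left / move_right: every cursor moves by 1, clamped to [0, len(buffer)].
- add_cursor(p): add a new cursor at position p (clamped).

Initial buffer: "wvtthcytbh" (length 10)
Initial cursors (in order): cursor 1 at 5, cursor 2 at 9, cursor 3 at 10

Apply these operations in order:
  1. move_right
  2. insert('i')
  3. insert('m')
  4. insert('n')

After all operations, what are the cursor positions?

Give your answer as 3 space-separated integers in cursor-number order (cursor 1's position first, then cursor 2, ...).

Answer: 9 19 19

Derivation:
After op 1 (move_right): buffer="wvtthcytbh" (len 10), cursors c1@6 c2@10 c3@10, authorship ..........
After op 2 (insert('i')): buffer="wvtthciytbhii" (len 13), cursors c1@7 c2@13 c3@13, authorship ......1....23
After op 3 (insert('m')): buffer="wvtthcimytbhiimm" (len 16), cursors c1@8 c2@16 c3@16, authorship ......11....2323
After op 4 (insert('n')): buffer="wvtthcimnytbhiimmnn" (len 19), cursors c1@9 c2@19 c3@19, authorship ......111....232323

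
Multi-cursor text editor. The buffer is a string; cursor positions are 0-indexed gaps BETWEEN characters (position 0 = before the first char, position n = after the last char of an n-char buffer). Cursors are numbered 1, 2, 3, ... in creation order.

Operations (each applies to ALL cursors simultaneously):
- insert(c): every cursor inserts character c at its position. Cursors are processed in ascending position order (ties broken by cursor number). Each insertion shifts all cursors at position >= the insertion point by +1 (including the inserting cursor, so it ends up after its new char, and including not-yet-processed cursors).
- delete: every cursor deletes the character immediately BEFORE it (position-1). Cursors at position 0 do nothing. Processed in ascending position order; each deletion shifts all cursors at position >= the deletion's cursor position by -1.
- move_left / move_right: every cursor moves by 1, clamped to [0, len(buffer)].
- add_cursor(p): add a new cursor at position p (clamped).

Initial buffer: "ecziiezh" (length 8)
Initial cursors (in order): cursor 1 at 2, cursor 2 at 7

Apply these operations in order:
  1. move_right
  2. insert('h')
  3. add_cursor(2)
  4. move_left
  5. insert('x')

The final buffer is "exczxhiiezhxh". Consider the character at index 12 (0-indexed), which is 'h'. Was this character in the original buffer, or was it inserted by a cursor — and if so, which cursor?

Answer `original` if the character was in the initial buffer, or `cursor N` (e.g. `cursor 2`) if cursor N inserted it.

Answer: cursor 2

Derivation:
After op 1 (move_right): buffer="ecziiezh" (len 8), cursors c1@3 c2@8, authorship ........
After op 2 (insert('h')): buffer="eczhiiezhh" (len 10), cursors c1@4 c2@10, authorship ...1.....2
After op 3 (add_cursor(2)): buffer="eczhiiezhh" (len 10), cursors c3@2 c1@4 c2@10, authorship ...1.....2
After op 4 (move_left): buffer="eczhiiezhh" (len 10), cursors c3@1 c1@3 c2@9, authorship ...1.....2
After op 5 (insert('x')): buffer="exczxhiiezhxh" (len 13), cursors c3@2 c1@5 c2@12, authorship .3..11.....22
Authorship (.=original, N=cursor N): . 3 . . 1 1 . . . . . 2 2
Index 12: author = 2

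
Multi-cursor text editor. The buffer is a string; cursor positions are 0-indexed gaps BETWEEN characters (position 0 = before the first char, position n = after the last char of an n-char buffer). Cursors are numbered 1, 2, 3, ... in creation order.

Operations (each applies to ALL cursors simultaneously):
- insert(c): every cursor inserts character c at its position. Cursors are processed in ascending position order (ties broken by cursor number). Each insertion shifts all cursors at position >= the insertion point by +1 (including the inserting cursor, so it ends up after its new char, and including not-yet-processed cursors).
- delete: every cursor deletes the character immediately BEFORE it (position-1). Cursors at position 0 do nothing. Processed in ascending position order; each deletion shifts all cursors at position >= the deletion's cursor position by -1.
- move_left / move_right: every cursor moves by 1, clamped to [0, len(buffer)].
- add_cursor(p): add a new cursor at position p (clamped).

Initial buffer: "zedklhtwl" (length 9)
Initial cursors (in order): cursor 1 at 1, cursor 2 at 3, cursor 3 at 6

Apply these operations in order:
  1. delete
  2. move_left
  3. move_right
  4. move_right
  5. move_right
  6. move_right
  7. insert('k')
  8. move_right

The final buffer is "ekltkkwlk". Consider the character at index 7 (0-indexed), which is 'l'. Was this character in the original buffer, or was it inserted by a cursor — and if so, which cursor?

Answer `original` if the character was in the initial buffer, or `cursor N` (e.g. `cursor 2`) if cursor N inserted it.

After op 1 (delete): buffer="ekltwl" (len 6), cursors c1@0 c2@1 c3@3, authorship ......
After op 2 (move_left): buffer="ekltwl" (len 6), cursors c1@0 c2@0 c3@2, authorship ......
After op 3 (move_right): buffer="ekltwl" (len 6), cursors c1@1 c2@1 c3@3, authorship ......
After op 4 (move_right): buffer="ekltwl" (len 6), cursors c1@2 c2@2 c3@4, authorship ......
After op 5 (move_right): buffer="ekltwl" (len 6), cursors c1@3 c2@3 c3@5, authorship ......
After op 6 (move_right): buffer="ekltwl" (len 6), cursors c1@4 c2@4 c3@6, authorship ......
After op 7 (insert('k')): buffer="ekltkkwlk" (len 9), cursors c1@6 c2@6 c3@9, authorship ....12..3
After op 8 (move_right): buffer="ekltkkwlk" (len 9), cursors c1@7 c2@7 c3@9, authorship ....12..3
Authorship (.=original, N=cursor N): . . . . 1 2 . . 3
Index 7: author = original

Answer: original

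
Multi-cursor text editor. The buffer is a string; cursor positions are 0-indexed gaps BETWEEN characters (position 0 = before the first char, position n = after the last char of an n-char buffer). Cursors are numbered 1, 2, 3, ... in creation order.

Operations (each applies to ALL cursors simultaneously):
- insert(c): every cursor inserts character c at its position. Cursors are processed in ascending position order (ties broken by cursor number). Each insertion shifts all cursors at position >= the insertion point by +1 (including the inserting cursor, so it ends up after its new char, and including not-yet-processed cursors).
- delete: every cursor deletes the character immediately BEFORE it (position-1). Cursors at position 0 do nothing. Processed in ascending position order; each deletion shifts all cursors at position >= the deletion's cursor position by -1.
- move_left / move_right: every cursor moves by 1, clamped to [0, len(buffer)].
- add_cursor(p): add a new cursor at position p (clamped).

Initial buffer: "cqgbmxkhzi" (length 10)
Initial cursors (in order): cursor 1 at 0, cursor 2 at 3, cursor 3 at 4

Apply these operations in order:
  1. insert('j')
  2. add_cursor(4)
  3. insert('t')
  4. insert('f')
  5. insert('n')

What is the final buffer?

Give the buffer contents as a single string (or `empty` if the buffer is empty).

After op 1 (insert('j')): buffer="jcqgjbjmxkhzi" (len 13), cursors c1@1 c2@5 c3@7, authorship 1...2.3......
After op 2 (add_cursor(4)): buffer="jcqgjbjmxkhzi" (len 13), cursors c1@1 c4@4 c2@5 c3@7, authorship 1...2.3......
After op 3 (insert('t')): buffer="jtcqgtjtbjtmxkhzi" (len 17), cursors c1@2 c4@6 c2@8 c3@11, authorship 11...422.33......
After op 4 (insert('f')): buffer="jtfcqgtfjtfbjtfmxkhzi" (len 21), cursors c1@3 c4@8 c2@11 c3@15, authorship 111...44222.333......
After op 5 (insert('n')): buffer="jtfncqgtfnjtfnbjtfnmxkhzi" (len 25), cursors c1@4 c4@10 c2@14 c3@19, authorship 1111...4442222.3333......

Answer: jtfncqgtfnjtfnbjtfnmxkhzi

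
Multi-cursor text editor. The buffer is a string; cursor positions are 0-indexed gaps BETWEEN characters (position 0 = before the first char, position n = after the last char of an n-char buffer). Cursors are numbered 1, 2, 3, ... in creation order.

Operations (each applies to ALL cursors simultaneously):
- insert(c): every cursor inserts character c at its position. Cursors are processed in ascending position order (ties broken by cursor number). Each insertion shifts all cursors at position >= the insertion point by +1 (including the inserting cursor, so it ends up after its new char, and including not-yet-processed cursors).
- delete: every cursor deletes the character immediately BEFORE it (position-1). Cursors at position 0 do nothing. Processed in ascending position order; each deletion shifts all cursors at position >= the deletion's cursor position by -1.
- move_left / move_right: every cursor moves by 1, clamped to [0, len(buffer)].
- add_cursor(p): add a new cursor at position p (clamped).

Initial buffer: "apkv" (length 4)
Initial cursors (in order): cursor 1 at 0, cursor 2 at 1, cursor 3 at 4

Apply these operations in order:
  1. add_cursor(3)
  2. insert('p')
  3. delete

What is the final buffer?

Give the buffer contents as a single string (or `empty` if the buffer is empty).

After op 1 (add_cursor(3)): buffer="apkv" (len 4), cursors c1@0 c2@1 c4@3 c3@4, authorship ....
After op 2 (insert('p')): buffer="pappkpvp" (len 8), cursors c1@1 c2@3 c4@6 c3@8, authorship 1.2..4.3
After op 3 (delete): buffer="apkv" (len 4), cursors c1@0 c2@1 c4@3 c3@4, authorship ....

Answer: apkv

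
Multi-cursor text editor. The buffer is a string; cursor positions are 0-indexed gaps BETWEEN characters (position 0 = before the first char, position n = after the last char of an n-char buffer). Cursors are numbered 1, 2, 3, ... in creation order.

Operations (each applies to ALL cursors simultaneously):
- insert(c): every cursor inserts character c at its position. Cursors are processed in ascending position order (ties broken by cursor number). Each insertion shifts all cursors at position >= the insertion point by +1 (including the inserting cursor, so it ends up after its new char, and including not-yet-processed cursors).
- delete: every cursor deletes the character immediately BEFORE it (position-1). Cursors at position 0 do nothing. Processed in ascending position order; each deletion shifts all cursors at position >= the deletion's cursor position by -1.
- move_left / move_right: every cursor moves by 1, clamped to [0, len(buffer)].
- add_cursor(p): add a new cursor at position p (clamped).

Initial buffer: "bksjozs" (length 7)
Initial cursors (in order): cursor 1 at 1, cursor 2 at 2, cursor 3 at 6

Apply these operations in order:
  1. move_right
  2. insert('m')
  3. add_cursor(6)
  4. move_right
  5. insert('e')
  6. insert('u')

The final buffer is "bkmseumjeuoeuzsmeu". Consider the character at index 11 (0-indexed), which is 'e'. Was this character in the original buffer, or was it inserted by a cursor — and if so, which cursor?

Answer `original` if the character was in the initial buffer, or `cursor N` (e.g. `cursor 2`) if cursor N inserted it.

After op 1 (move_right): buffer="bksjozs" (len 7), cursors c1@2 c2@3 c3@7, authorship .......
After op 2 (insert('m')): buffer="bkmsmjozsm" (len 10), cursors c1@3 c2@5 c3@10, authorship ..1.2....3
After op 3 (add_cursor(6)): buffer="bkmsmjozsm" (len 10), cursors c1@3 c2@5 c4@6 c3@10, authorship ..1.2....3
After op 4 (move_right): buffer="bkmsmjozsm" (len 10), cursors c1@4 c2@6 c4@7 c3@10, authorship ..1.2....3
After op 5 (insert('e')): buffer="bkmsemjeoezsme" (len 14), cursors c1@5 c2@8 c4@10 c3@14, authorship ..1.12.2.4..33
After op 6 (insert('u')): buffer="bkmseumjeuoeuzsmeu" (len 18), cursors c1@6 c2@10 c4@13 c3@18, authorship ..1.112.22.44..333
Authorship (.=original, N=cursor N): . . 1 . 1 1 2 . 2 2 . 4 4 . . 3 3 3
Index 11: author = 4

Answer: cursor 4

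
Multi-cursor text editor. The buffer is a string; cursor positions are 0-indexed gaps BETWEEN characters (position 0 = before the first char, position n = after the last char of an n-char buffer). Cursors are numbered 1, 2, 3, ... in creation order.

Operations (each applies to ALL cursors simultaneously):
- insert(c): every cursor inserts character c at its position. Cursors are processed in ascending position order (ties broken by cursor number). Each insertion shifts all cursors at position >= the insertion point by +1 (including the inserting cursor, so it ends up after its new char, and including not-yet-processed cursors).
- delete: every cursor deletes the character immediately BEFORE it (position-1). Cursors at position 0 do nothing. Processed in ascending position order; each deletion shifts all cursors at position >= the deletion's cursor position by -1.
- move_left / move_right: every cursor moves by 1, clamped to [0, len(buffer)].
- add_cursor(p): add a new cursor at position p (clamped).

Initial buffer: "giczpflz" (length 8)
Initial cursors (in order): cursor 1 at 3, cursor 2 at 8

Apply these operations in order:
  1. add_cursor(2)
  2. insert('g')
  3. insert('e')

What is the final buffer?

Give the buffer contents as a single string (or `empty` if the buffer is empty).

Answer: gigecgezpflzge

Derivation:
After op 1 (add_cursor(2)): buffer="giczpflz" (len 8), cursors c3@2 c1@3 c2@8, authorship ........
After op 2 (insert('g')): buffer="gigcgzpflzg" (len 11), cursors c3@3 c1@5 c2@11, authorship ..3.1.....2
After op 3 (insert('e')): buffer="gigecgezpflzge" (len 14), cursors c3@4 c1@7 c2@14, authorship ..33.11.....22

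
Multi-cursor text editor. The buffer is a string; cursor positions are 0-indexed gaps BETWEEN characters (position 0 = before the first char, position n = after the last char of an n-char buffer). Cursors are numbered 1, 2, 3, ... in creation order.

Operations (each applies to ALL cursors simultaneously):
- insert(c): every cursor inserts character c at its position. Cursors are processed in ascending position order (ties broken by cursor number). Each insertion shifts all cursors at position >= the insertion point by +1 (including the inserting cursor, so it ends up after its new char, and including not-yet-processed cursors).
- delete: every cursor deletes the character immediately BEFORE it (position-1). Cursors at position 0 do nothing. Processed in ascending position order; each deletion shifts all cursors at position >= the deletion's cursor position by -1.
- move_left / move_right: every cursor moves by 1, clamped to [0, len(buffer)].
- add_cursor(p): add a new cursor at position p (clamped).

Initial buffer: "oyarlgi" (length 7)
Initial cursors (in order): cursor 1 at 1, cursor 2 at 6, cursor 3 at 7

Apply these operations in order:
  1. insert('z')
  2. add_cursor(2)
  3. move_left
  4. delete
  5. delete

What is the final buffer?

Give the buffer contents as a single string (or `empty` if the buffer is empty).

Answer: zyarz

Derivation:
After op 1 (insert('z')): buffer="ozyarlgziz" (len 10), cursors c1@2 c2@8 c3@10, authorship .1.....2.3
After op 2 (add_cursor(2)): buffer="ozyarlgziz" (len 10), cursors c1@2 c4@2 c2@8 c3@10, authorship .1.....2.3
After op 3 (move_left): buffer="ozyarlgziz" (len 10), cursors c1@1 c4@1 c2@7 c3@9, authorship .1.....2.3
After op 4 (delete): buffer="zyarlzz" (len 7), cursors c1@0 c4@0 c2@5 c3@6, authorship 1....23
After op 5 (delete): buffer="zyarz" (len 5), cursors c1@0 c4@0 c2@4 c3@4, authorship 1...3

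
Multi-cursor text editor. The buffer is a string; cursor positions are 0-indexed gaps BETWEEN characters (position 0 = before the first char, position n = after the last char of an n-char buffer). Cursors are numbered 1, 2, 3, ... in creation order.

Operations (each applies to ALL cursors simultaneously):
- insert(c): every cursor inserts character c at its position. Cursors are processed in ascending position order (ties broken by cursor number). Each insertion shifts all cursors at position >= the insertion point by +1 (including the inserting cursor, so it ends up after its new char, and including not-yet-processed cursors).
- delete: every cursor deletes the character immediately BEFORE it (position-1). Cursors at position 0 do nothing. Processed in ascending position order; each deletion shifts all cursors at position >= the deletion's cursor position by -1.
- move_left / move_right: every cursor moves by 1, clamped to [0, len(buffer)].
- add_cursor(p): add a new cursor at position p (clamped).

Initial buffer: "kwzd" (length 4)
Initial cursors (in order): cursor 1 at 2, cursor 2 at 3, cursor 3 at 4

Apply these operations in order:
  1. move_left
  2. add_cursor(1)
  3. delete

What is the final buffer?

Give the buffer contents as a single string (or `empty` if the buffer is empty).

After op 1 (move_left): buffer="kwzd" (len 4), cursors c1@1 c2@2 c3@3, authorship ....
After op 2 (add_cursor(1)): buffer="kwzd" (len 4), cursors c1@1 c4@1 c2@2 c3@3, authorship ....
After op 3 (delete): buffer="d" (len 1), cursors c1@0 c2@0 c3@0 c4@0, authorship .

Answer: d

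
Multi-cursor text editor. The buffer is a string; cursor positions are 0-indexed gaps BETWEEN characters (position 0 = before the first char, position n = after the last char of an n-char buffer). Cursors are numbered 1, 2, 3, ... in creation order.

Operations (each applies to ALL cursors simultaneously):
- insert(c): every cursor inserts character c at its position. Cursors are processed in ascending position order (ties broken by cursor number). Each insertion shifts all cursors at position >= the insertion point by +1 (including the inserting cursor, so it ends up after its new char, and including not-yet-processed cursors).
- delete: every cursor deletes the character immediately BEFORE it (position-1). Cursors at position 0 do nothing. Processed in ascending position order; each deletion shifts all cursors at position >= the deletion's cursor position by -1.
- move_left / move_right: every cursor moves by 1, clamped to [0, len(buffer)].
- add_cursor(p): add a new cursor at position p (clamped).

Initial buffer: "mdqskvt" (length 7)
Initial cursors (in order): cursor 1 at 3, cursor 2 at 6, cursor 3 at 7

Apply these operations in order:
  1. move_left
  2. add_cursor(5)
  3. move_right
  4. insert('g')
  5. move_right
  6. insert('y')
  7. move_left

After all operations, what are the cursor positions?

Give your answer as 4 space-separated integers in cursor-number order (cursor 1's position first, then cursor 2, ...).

After op 1 (move_left): buffer="mdqskvt" (len 7), cursors c1@2 c2@5 c3@6, authorship .......
After op 2 (add_cursor(5)): buffer="mdqskvt" (len 7), cursors c1@2 c2@5 c4@5 c3@6, authorship .......
After op 3 (move_right): buffer="mdqskvt" (len 7), cursors c1@3 c2@6 c4@6 c3@7, authorship .......
After op 4 (insert('g')): buffer="mdqgskvggtg" (len 11), cursors c1@4 c2@9 c4@9 c3@11, authorship ...1...24.3
After op 5 (move_right): buffer="mdqgskvggtg" (len 11), cursors c1@5 c2@10 c4@10 c3@11, authorship ...1...24.3
After op 6 (insert('y')): buffer="mdqgsykvggtyygy" (len 15), cursors c1@6 c2@13 c4@13 c3@15, authorship ...1.1..24.2433
After op 7 (move_left): buffer="mdqgsykvggtyygy" (len 15), cursors c1@5 c2@12 c4@12 c3@14, authorship ...1.1..24.2433

Answer: 5 12 14 12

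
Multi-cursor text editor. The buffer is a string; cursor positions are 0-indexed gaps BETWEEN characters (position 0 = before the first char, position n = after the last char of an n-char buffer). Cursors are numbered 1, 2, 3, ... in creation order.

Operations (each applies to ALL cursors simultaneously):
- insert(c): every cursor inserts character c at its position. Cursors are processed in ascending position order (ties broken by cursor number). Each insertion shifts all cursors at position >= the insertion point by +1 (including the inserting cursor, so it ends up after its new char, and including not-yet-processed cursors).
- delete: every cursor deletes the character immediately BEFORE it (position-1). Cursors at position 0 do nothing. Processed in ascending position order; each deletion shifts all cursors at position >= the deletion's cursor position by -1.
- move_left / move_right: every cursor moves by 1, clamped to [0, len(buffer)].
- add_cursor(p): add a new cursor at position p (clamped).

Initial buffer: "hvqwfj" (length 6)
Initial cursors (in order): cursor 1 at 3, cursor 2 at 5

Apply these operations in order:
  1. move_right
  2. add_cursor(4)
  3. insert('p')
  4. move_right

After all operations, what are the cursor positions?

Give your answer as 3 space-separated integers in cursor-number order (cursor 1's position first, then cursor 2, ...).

Answer: 7 9 7

Derivation:
After op 1 (move_right): buffer="hvqwfj" (len 6), cursors c1@4 c2@6, authorship ......
After op 2 (add_cursor(4)): buffer="hvqwfj" (len 6), cursors c1@4 c3@4 c2@6, authorship ......
After op 3 (insert('p')): buffer="hvqwppfjp" (len 9), cursors c1@6 c3@6 c2@9, authorship ....13..2
After op 4 (move_right): buffer="hvqwppfjp" (len 9), cursors c1@7 c3@7 c2@9, authorship ....13..2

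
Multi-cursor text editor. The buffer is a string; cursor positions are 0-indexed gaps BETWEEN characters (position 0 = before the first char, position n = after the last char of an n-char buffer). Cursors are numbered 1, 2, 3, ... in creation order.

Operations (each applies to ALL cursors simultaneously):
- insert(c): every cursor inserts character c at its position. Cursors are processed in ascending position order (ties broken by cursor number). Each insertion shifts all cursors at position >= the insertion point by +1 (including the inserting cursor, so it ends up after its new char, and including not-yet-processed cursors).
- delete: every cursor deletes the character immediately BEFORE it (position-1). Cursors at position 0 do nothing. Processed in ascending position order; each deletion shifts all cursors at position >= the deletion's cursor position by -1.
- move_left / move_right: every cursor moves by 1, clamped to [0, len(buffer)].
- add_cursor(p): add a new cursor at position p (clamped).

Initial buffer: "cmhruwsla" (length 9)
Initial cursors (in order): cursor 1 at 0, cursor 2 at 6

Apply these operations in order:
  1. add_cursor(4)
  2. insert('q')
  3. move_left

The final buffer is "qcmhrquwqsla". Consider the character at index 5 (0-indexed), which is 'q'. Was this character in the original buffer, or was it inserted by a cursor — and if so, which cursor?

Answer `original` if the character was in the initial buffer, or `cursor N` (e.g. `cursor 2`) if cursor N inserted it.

Answer: cursor 3

Derivation:
After op 1 (add_cursor(4)): buffer="cmhruwsla" (len 9), cursors c1@0 c3@4 c2@6, authorship .........
After op 2 (insert('q')): buffer="qcmhrquwqsla" (len 12), cursors c1@1 c3@6 c2@9, authorship 1....3..2...
After op 3 (move_left): buffer="qcmhrquwqsla" (len 12), cursors c1@0 c3@5 c2@8, authorship 1....3..2...
Authorship (.=original, N=cursor N): 1 . . . . 3 . . 2 . . .
Index 5: author = 3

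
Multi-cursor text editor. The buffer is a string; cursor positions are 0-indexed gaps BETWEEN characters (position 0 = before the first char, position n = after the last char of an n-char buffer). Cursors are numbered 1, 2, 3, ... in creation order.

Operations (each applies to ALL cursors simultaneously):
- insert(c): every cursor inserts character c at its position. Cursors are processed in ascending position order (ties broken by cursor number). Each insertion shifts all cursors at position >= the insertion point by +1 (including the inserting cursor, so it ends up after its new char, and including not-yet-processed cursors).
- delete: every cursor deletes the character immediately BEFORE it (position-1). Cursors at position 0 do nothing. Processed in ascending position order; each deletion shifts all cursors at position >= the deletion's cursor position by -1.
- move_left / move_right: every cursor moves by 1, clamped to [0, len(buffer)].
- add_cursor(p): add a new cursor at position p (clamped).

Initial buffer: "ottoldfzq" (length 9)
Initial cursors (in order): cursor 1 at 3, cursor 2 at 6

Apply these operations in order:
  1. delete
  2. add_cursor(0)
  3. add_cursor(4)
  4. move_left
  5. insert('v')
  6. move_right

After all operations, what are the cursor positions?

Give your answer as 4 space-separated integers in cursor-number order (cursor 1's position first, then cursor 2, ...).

After op 1 (delete): buffer="otolfzq" (len 7), cursors c1@2 c2@4, authorship .......
After op 2 (add_cursor(0)): buffer="otolfzq" (len 7), cursors c3@0 c1@2 c2@4, authorship .......
After op 3 (add_cursor(4)): buffer="otolfzq" (len 7), cursors c3@0 c1@2 c2@4 c4@4, authorship .......
After op 4 (move_left): buffer="otolfzq" (len 7), cursors c3@0 c1@1 c2@3 c4@3, authorship .......
After op 5 (insert('v')): buffer="vovtovvlfzq" (len 11), cursors c3@1 c1@3 c2@7 c4@7, authorship 3.1..24....
After op 6 (move_right): buffer="vovtovvlfzq" (len 11), cursors c3@2 c1@4 c2@8 c4@8, authorship 3.1..24....

Answer: 4 8 2 8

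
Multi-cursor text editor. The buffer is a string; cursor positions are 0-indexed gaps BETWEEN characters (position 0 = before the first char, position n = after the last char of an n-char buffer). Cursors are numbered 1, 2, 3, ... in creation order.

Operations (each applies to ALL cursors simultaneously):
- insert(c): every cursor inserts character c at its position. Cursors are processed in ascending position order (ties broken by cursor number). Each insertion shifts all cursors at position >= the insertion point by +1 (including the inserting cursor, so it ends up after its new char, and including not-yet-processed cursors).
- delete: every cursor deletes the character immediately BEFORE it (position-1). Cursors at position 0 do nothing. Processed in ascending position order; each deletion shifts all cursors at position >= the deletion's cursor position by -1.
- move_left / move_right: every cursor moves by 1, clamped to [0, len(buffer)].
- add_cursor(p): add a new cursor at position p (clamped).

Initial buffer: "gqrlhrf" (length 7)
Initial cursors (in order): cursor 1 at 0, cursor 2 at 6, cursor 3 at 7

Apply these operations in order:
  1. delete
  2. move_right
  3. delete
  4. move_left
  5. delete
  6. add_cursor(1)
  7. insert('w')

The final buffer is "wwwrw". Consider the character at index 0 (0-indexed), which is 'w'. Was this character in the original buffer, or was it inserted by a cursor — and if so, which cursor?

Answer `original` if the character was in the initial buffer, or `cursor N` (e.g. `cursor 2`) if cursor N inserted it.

Answer: cursor 1

Derivation:
After op 1 (delete): buffer="gqrlh" (len 5), cursors c1@0 c2@5 c3@5, authorship .....
After op 2 (move_right): buffer="gqrlh" (len 5), cursors c1@1 c2@5 c3@5, authorship .....
After op 3 (delete): buffer="qr" (len 2), cursors c1@0 c2@2 c3@2, authorship ..
After op 4 (move_left): buffer="qr" (len 2), cursors c1@0 c2@1 c3@1, authorship ..
After op 5 (delete): buffer="r" (len 1), cursors c1@0 c2@0 c3@0, authorship .
After op 6 (add_cursor(1)): buffer="r" (len 1), cursors c1@0 c2@0 c3@0 c4@1, authorship .
After op 7 (insert('w')): buffer="wwwrw" (len 5), cursors c1@3 c2@3 c3@3 c4@5, authorship 123.4
Authorship (.=original, N=cursor N): 1 2 3 . 4
Index 0: author = 1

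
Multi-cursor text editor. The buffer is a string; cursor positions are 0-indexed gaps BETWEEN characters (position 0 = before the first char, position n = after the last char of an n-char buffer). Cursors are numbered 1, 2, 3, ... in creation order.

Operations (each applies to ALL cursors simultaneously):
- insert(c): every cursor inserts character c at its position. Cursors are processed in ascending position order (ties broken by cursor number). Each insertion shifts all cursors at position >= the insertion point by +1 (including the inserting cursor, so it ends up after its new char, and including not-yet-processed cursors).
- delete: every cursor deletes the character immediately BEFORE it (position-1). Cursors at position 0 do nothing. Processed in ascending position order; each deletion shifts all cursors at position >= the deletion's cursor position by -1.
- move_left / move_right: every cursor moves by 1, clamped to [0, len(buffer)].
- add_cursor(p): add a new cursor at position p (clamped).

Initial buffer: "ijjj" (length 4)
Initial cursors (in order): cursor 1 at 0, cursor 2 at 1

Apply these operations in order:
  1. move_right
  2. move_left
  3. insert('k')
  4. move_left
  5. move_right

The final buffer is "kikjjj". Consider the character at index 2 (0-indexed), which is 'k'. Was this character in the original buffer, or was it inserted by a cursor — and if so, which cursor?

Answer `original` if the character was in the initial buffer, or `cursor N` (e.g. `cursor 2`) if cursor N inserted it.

After op 1 (move_right): buffer="ijjj" (len 4), cursors c1@1 c2@2, authorship ....
After op 2 (move_left): buffer="ijjj" (len 4), cursors c1@0 c2@1, authorship ....
After op 3 (insert('k')): buffer="kikjjj" (len 6), cursors c1@1 c2@3, authorship 1.2...
After op 4 (move_left): buffer="kikjjj" (len 6), cursors c1@0 c2@2, authorship 1.2...
After op 5 (move_right): buffer="kikjjj" (len 6), cursors c1@1 c2@3, authorship 1.2...
Authorship (.=original, N=cursor N): 1 . 2 . . .
Index 2: author = 2

Answer: cursor 2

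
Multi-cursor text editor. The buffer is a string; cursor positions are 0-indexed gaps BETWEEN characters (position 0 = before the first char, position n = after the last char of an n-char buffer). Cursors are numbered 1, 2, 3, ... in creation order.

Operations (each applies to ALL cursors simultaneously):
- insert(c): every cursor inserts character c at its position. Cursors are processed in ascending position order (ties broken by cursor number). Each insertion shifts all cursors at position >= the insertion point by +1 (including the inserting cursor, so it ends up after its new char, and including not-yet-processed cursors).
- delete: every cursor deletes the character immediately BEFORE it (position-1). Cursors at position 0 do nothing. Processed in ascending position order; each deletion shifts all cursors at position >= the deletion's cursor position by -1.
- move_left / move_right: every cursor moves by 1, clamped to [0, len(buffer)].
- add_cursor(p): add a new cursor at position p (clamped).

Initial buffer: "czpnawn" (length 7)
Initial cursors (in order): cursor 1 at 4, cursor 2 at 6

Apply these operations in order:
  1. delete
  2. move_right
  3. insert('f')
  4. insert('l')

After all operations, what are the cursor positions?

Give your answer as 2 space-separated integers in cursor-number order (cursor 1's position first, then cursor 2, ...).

After op 1 (delete): buffer="czpan" (len 5), cursors c1@3 c2@4, authorship .....
After op 2 (move_right): buffer="czpan" (len 5), cursors c1@4 c2@5, authorship .....
After op 3 (insert('f')): buffer="czpafnf" (len 7), cursors c1@5 c2@7, authorship ....1.2
After op 4 (insert('l')): buffer="czpaflnfl" (len 9), cursors c1@6 c2@9, authorship ....11.22

Answer: 6 9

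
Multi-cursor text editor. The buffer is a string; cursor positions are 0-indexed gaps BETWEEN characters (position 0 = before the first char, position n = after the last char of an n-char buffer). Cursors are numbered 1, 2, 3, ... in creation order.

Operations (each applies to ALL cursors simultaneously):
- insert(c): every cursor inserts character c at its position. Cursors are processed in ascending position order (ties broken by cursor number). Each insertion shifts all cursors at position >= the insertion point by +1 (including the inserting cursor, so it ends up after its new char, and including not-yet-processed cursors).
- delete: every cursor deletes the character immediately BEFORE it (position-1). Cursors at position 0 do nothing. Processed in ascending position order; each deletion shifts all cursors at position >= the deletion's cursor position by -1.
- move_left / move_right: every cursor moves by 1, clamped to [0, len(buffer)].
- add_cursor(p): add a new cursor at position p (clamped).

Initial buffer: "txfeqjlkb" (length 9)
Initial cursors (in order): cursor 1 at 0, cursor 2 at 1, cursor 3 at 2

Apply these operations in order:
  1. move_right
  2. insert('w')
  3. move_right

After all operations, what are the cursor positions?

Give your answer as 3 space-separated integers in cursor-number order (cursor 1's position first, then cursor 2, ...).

After op 1 (move_right): buffer="txfeqjlkb" (len 9), cursors c1@1 c2@2 c3@3, authorship .........
After op 2 (insert('w')): buffer="twxwfweqjlkb" (len 12), cursors c1@2 c2@4 c3@6, authorship .1.2.3......
After op 3 (move_right): buffer="twxwfweqjlkb" (len 12), cursors c1@3 c2@5 c3@7, authorship .1.2.3......

Answer: 3 5 7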